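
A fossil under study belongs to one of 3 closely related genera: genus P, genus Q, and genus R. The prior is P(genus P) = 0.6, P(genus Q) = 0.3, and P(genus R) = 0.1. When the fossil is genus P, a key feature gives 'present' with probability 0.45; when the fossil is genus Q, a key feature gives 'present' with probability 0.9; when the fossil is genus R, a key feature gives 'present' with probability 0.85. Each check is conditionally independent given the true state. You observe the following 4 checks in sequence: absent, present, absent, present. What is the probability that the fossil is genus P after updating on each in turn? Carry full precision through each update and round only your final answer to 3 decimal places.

After 'absent': normaliser = 0.55·0.6000 + 0.1·0.3000 + 0.15·0.1000; P(genus P) ≈ 0.8800, P(genus Q) ≈ 0.0800, P(genus R) ≈ 0.0400
After 'present': normaliser = 0.45·0.8800 + 0.9·0.0800 + 0.85·0.0400; P(genus P) ≈ 0.7888, P(genus Q) ≈ 0.1434, P(genus R) ≈ 0.0677
After 'absent': normaliser = 0.55·0.7888 + 0.1·0.1434 + 0.15·0.0677; P(genus P) ≈ 0.9465, P(genus Q) ≈ 0.0313, P(genus R) ≈ 0.0222
After 'present': normaliser = 0.45·0.9465 + 0.9·0.0313 + 0.85·0.0222; P(genus P) ≈ 0.9006, P(genus Q) ≈ 0.0595, P(genus R) ≈ 0.0398

0.901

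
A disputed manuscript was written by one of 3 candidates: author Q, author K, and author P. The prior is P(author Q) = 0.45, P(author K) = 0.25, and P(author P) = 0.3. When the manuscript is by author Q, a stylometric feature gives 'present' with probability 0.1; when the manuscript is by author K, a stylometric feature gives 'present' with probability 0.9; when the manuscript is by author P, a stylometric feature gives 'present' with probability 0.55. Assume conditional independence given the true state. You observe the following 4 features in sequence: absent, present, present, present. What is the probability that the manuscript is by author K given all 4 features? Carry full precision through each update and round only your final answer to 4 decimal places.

After 'absent': normaliser = 0.9·0.4500 + 0.1·0.2500 + 0.45·0.3000; P(author Q) ≈ 0.7168, P(author K) ≈ 0.0442, P(author P) ≈ 0.2389
After 'present': normaliser = 0.1·0.7168 + 0.9·0.0442 + 0.55·0.2389; P(author Q) ≈ 0.2951, P(author K) ≈ 0.1639, P(author P) ≈ 0.5410
After 'present': normaliser = 0.1·0.2951 + 0.9·0.1639 + 0.55·0.5410; P(author Q) ≈ 0.0622, P(author K) ≈ 0.3109, P(author P) ≈ 0.6269
After 'present': normaliser = 0.1·0.0622 + 0.9·0.3109 + 0.55·0.6269; P(author Q) ≈ 0.0099, P(author K) ≈ 0.4435, P(author P) ≈ 0.5466

0.4435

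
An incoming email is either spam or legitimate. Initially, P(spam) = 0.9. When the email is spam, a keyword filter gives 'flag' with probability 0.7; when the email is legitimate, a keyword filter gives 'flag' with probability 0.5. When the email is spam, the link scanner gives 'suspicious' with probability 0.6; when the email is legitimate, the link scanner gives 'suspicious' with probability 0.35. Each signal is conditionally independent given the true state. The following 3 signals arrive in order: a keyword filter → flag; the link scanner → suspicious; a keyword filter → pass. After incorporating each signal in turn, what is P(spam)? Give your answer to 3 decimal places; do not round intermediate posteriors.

0.928

After a keyword filter='flag': P(spam) = 0.7·0.9000 / (0.7·0.9000 + 0.5·0.1000) ≈ 0.9265
After the link scanner='suspicious': P(spam) = 0.6·0.9265 / (0.6·0.9265 + 0.35·0.0735) ≈ 0.9558
After a keyword filter='pass': P(spam) = 0.3·0.9558 / (0.3·0.9558 + 0.5·0.0442) ≈ 0.9284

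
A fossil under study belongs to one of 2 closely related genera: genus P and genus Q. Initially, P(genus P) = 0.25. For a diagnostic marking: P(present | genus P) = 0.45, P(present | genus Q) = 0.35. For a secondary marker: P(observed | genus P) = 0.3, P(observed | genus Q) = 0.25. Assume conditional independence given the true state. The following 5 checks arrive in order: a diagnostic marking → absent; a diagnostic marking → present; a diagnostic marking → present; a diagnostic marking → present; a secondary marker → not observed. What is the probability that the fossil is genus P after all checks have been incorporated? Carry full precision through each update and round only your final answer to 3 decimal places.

After a diagnostic marking='absent': P(genus P) = 0.55·0.2500 / (0.55·0.2500 + 0.65·0.7500) ≈ 0.2200
After a diagnostic marking='present': P(genus P) = 0.45·0.2200 / (0.45·0.2200 + 0.35·0.7800) ≈ 0.2661
After a diagnostic marking='present': P(genus P) = 0.45·0.2661 / (0.45·0.2661 + 0.35·0.7339) ≈ 0.3180
After a diagnostic marking='present': P(genus P) = 0.45·0.3180 / (0.45·0.3180 + 0.35·0.6820) ≈ 0.3748
After a secondary marker='not observed': P(genus P) = 0.7·0.3748 / (0.7·0.3748 + 0.75·0.6252) ≈ 0.3588

0.359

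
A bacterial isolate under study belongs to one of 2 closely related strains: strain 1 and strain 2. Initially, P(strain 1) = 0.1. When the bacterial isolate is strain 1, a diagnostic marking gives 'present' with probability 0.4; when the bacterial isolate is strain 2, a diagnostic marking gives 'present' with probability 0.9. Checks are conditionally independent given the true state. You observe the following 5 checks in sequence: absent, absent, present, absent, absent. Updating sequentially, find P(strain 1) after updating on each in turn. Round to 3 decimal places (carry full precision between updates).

After 'absent': P(strain 1) = 0.6·0.1000 / (0.6·0.1000 + 0.1·0.9000) ≈ 0.4000
After 'absent': P(strain 1) = 0.6·0.4000 / (0.6·0.4000 + 0.1·0.6000) ≈ 0.8000
After 'present': P(strain 1) = 0.4·0.8000 / (0.4·0.8000 + 0.9·0.2000) ≈ 0.6400
After 'absent': P(strain 1) = 0.6·0.6400 / (0.6·0.6400 + 0.1·0.3600) ≈ 0.9143
After 'absent': P(strain 1) = 0.6·0.9143 / (0.6·0.9143 + 0.1·0.0857) ≈ 0.9846

0.985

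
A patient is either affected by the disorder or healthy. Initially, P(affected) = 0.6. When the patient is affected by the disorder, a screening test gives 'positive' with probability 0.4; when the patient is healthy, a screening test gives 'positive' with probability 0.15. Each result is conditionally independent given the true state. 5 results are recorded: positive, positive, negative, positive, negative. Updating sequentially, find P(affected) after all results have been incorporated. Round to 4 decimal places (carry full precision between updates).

After 'positive': P(affected) = 0.4·0.6000 / (0.4·0.6000 + 0.15·0.4000) ≈ 0.8000
After 'positive': P(affected) = 0.4·0.8000 / (0.4·0.8000 + 0.15·0.2000) ≈ 0.9143
After 'negative': P(affected) = 0.6·0.9143 / (0.6·0.9143 + 0.85·0.0857) ≈ 0.8828
After 'positive': P(affected) = 0.4·0.8828 / (0.4·0.8828 + 0.15·0.1172) ≈ 0.9526
After 'negative': P(affected) = 0.6·0.9526 / (0.6·0.9526 + 0.85·0.0474) ≈ 0.9341

0.9341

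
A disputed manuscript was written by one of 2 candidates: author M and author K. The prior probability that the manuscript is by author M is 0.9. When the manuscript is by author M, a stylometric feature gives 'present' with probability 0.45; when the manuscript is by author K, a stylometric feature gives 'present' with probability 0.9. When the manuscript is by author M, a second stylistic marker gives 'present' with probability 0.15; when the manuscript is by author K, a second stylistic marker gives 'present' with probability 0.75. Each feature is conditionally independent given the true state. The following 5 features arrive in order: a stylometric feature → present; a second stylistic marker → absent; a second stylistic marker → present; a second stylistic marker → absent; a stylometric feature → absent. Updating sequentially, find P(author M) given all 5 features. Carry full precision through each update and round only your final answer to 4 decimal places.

0.9828

After a stylometric feature='present': P(author M) = 0.45·0.9000 / (0.45·0.9000 + 0.9·0.1000) ≈ 0.8182
After a second stylistic marker='absent': P(author M) = 0.85·0.8182 / (0.85·0.8182 + 0.25·0.1818) ≈ 0.9387
After a second stylistic marker='present': P(author M) = 0.15·0.9387 / (0.15·0.9387 + 0.75·0.0613) ≈ 0.7537
After a second stylistic marker='absent': P(author M) = 0.85·0.7537 / (0.85·0.7537 + 0.25·0.2463) ≈ 0.9123
After a stylometric feature='absent': P(author M) = 0.55·0.9123 / (0.55·0.9123 + 0.1·0.0877) ≈ 0.9828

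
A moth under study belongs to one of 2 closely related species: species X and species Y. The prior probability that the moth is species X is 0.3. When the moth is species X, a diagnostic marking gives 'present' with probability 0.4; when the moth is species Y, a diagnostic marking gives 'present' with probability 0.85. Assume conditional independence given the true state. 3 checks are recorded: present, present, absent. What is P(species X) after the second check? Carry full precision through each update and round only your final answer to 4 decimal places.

After 'present': P(species X) = 0.4·0.3000 / (0.4·0.3000 + 0.85·0.7000) ≈ 0.1678
After 'present': P(species X) = 0.4·0.1678 / (0.4·0.1678 + 0.85·0.8322) ≈ 0.0867

0.0867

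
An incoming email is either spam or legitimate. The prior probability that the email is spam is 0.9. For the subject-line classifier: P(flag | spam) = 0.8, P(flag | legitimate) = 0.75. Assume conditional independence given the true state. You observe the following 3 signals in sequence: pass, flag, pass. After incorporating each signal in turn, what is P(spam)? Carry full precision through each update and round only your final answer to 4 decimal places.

After 'pass': P(spam) = 0.2·0.9000 / (0.2·0.9000 + 0.25·0.1000) ≈ 0.8780
After 'flag': P(spam) = 0.8·0.8780 / (0.8·0.8780 + 0.75·0.1220) ≈ 0.8848
After 'pass': P(spam) = 0.2·0.8848 / (0.2·0.8848 + 0.25·0.1152) ≈ 0.8600

0.8600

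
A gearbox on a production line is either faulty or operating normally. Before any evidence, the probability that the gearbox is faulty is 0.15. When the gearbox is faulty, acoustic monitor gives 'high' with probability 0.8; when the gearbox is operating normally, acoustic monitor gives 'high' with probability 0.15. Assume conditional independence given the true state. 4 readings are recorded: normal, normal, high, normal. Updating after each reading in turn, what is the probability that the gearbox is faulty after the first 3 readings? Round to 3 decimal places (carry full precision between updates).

After 'normal': P(faulty) = 0.2·0.1500 / (0.2·0.1500 + 0.85·0.8500) ≈ 0.0399
After 'normal': P(faulty) = 0.2·0.0399 / (0.2·0.0399 + 0.85·0.9601) ≈ 0.0097
After 'high': P(faulty) = 0.8·0.0097 / (0.8·0.0097 + 0.15·0.9903) ≈ 0.0495

0.050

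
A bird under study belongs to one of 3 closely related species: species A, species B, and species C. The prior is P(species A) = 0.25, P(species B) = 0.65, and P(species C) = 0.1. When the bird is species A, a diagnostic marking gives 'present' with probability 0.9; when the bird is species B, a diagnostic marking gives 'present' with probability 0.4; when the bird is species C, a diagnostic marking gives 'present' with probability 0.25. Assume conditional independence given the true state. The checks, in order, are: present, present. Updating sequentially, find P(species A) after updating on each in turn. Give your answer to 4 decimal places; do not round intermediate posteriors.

After 'present': normaliser = 0.9·0.2500 + 0.4·0.6500 + 0.25·0.1000; P(species A) ≈ 0.4412, P(species B) ≈ 0.5098, P(species C) ≈ 0.0490
After 'present': normaliser = 0.9·0.4412 + 0.4·0.5098 + 0.25·0.0490; P(species A) ≈ 0.6475, P(species B) ≈ 0.3325, P(species C) ≈ 0.0200

0.6475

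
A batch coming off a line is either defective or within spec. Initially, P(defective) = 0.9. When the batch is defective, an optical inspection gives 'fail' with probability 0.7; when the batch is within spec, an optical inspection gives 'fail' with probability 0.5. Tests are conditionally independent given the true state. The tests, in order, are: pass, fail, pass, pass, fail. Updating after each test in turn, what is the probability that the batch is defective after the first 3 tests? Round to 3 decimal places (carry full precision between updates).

After 'pass': P(defective) = 0.3·0.9000 / (0.3·0.9000 + 0.5·0.1000) ≈ 0.8438
After 'fail': P(defective) = 0.7·0.8438 / (0.7·0.8438 + 0.5·0.1562) ≈ 0.8832
After 'pass': P(defective) = 0.3·0.8832 / (0.3·0.8832 + 0.5·0.1168) ≈ 0.8194

0.819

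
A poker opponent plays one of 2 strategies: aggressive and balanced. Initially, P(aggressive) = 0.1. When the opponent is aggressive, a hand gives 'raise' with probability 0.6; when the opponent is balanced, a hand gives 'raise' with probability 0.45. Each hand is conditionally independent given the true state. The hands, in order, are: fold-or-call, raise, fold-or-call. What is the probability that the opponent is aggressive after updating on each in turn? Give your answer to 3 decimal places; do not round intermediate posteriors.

0.073

After 'fold-or-call': P(aggressive) = 0.4·0.1000 / (0.4·0.1000 + 0.55·0.9000) ≈ 0.0748
After 'raise': P(aggressive) = 0.6·0.0748 / (0.6·0.0748 + 0.45·0.9252) ≈ 0.0973
After 'fold-or-call': P(aggressive) = 0.4·0.0973 / (0.4·0.0973 + 0.55·0.9027) ≈ 0.0727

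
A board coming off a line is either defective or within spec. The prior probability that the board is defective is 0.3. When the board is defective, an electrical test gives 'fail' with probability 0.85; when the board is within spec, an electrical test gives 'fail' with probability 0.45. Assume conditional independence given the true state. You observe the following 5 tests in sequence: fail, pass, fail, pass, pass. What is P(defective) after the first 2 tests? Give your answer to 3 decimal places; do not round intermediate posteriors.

After 'fail': P(defective) = 0.85·0.3000 / (0.85·0.3000 + 0.45·0.7000) ≈ 0.4474
After 'pass': P(defective) = 0.15·0.4474 / (0.15·0.4474 + 0.55·0.5526) ≈ 0.1809

0.181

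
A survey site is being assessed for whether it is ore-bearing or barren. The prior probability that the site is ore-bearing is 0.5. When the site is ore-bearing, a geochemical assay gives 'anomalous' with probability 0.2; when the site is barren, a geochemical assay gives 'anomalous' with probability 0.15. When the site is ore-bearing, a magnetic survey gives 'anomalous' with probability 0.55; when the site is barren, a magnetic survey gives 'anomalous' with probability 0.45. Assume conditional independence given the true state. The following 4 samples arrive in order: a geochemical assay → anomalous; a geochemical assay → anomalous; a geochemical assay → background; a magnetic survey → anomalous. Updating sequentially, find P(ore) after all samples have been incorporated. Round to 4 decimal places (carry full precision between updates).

0.6716

Apply Bayes' rule sequentially, carrying P(ore) forward.
After a geochemical assay='anomalous': P(ore) = 0.2·0.5000 / (0.2·0.5000 + 0.15·0.5000) ≈ 0.5714
After a geochemical assay='anomalous': P(ore) = 0.2·0.5714 / (0.2·0.5714 + 0.15·0.4286) ≈ 0.6400
After a geochemical assay='background': P(ore) = 0.8·0.6400 / (0.8·0.6400 + 0.85·0.3600) ≈ 0.6259
After a magnetic survey='anomalous': P(ore) = 0.55·0.6259 / (0.55·0.6259 + 0.45·0.3741) ≈ 0.6716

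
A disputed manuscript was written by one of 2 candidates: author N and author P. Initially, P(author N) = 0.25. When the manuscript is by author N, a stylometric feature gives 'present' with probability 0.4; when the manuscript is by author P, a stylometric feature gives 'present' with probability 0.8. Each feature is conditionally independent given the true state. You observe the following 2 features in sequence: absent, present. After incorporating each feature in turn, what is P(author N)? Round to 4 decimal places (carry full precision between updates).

Apply Bayes' rule sequentially, carrying P(author N) forward.
After 'absent': P(author N) = 0.6·0.2500 / (0.6·0.2500 + 0.2·0.7500) ≈ 0.5000
After 'present': P(author N) = 0.4·0.5000 / (0.4·0.5000 + 0.8·0.5000) ≈ 0.3333

0.3333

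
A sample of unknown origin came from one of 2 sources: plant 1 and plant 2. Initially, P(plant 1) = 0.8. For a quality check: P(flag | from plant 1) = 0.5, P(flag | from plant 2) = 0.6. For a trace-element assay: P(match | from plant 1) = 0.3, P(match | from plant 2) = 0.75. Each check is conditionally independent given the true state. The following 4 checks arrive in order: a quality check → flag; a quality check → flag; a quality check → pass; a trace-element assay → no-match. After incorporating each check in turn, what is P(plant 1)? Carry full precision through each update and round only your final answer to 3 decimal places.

0.907

After a quality check='flag': P(plant 1) = 0.5·0.8000 / (0.5·0.8000 + 0.6·0.2000) ≈ 0.7692
After a quality check='flag': P(plant 1) = 0.5·0.7692 / (0.5·0.7692 + 0.6·0.2308) ≈ 0.7353
After a quality check='pass': P(plant 1) = 0.5·0.7353 / (0.5·0.7353 + 0.4·0.2647) ≈ 0.7764
After a trace-element assay='no-match': P(plant 1) = 0.7·0.7764 / (0.7·0.7764 + 0.25·0.2236) ≈ 0.9067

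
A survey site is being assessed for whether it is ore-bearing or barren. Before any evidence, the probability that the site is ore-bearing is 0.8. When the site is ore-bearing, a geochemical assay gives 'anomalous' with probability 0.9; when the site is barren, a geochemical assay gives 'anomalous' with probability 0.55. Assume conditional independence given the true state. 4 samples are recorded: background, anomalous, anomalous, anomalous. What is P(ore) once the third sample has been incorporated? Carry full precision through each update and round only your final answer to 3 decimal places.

After 'background': P(ore) = 0.1·0.8000 / (0.1·0.8000 + 0.45·0.2000) ≈ 0.4706
After 'anomalous': P(ore) = 0.9·0.4706 / (0.9·0.4706 + 0.55·0.5294) ≈ 0.5926
After 'anomalous': P(ore) = 0.9·0.5926 / (0.9·0.5926 + 0.55·0.4074) ≈ 0.7042

0.704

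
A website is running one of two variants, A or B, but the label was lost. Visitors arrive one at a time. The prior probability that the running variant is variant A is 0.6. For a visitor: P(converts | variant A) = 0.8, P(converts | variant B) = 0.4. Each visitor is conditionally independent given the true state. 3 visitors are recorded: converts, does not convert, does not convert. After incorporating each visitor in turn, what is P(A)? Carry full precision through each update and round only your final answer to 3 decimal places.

0.250

After 'converts': P(A) = 0.8·0.6000 / (0.8·0.6000 + 0.4·0.4000) ≈ 0.7500
After 'does not convert': P(A) = 0.2·0.7500 / (0.2·0.7500 + 0.6·0.2500) ≈ 0.5000
After 'does not convert': P(A) = 0.2·0.5000 / (0.2·0.5000 + 0.6·0.5000) ≈ 0.2500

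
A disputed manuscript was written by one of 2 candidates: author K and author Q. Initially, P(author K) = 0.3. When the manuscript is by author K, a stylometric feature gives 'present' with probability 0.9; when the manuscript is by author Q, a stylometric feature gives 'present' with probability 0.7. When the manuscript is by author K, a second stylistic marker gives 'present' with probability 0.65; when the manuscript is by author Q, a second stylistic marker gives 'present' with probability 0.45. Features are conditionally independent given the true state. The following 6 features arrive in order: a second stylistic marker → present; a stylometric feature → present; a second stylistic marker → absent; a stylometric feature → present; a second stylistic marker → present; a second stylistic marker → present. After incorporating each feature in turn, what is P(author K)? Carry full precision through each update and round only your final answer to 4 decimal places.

Each posterior becomes the prior for the next update.
After a second stylistic marker='present': P(author K) = 0.65·0.3000 / (0.65·0.3000 + 0.45·0.7000) ≈ 0.3824
After a stylometric feature='present': P(author K) = 0.9·0.3824 / (0.9·0.3824 + 0.7·0.6176) ≈ 0.4432
After a second stylistic marker='absent': P(author K) = 0.35·0.4432 / (0.35·0.4432 + 0.55·0.5568) ≈ 0.3362
After a stylometric feature='present': P(author K) = 0.9·0.3362 / (0.9·0.3362 + 0.7·0.6638) ≈ 0.3944
After a second stylistic marker='present': P(author K) = 0.65·0.3944 / (0.65·0.3944 + 0.45·0.6056) ≈ 0.4847
After a second stylistic marker='present': P(author K) = 0.65·0.4847 / (0.65·0.4847 + 0.45·0.5153) ≈ 0.5760

0.5760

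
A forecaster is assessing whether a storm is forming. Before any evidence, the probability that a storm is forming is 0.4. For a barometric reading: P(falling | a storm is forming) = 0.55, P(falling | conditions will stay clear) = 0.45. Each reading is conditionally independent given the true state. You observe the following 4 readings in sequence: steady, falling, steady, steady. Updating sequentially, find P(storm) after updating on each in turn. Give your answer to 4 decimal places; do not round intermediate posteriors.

After 'steady': P(storm) = 0.45·0.4000 / (0.45·0.4000 + 0.55·0.6000) ≈ 0.3529
After 'falling': P(storm) = 0.55·0.3529 / (0.55·0.3529 + 0.45·0.6471) ≈ 0.4000
After 'steady': P(storm) = 0.45·0.4000 / (0.45·0.4000 + 0.55·0.6000) ≈ 0.3529
After 'steady': P(storm) = 0.45·0.3529 / (0.45·0.3529 + 0.55·0.6471) ≈ 0.3086

0.3086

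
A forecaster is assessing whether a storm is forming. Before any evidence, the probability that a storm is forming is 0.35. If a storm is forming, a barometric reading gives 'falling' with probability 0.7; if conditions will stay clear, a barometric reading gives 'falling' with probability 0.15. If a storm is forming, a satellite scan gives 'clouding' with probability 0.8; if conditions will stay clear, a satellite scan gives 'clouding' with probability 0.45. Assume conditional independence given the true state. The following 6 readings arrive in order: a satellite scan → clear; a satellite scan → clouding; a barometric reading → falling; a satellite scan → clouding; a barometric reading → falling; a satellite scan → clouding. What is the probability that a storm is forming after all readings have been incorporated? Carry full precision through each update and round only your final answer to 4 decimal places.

0.9599

After a satellite scan='clear': P(storm) = 0.2·0.3500 / (0.2·0.3500 + 0.55·0.6500) ≈ 0.1637
After a satellite scan='clouding': P(storm) = 0.8·0.1637 / (0.8·0.1637 + 0.45·0.8363) ≈ 0.2582
After a barometric reading='falling': P(storm) = 0.7·0.2582 / (0.7·0.2582 + 0.15·0.7418) ≈ 0.6190
After a satellite scan='clouding': P(storm) = 0.8·0.6190 / (0.8·0.6190 + 0.45·0.3810) ≈ 0.7428
After a barometric reading='falling': P(storm) = 0.7·0.7428 / (0.7·0.7428 + 0.15·0.2572) ≈ 0.9309
After a satellite scan='clouding': P(storm) = 0.8·0.9309 / (0.8·0.9309 + 0.45·0.0691) ≈ 0.9599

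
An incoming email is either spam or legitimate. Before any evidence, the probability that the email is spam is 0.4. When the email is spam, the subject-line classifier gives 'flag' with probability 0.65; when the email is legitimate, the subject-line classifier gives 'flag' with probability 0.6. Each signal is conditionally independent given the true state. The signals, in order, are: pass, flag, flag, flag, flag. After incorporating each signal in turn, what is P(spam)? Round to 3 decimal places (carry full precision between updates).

0.446

After 'pass': P(spam) = 0.35·0.4000 / (0.35·0.4000 + 0.4·0.6000) ≈ 0.3684
After 'flag': P(spam) = 0.65·0.3684 / (0.65·0.3684 + 0.6·0.6316) ≈ 0.3872
After 'flag': P(spam) = 0.65·0.3872 / (0.65·0.3872 + 0.6·0.6128) ≈ 0.4064
After 'flag': P(spam) = 0.65·0.4064 / (0.65·0.4064 + 0.6·0.5936) ≈ 0.4258
After 'flag': P(spam) = 0.65·0.4258 / (0.65·0.4258 + 0.6·0.5742) ≈ 0.4455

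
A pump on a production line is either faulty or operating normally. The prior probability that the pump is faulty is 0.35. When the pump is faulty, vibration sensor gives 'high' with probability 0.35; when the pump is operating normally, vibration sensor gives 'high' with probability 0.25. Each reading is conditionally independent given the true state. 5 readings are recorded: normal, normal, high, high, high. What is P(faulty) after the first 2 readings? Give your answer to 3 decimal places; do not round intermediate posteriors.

After 'normal': P(faulty) = 0.65·0.3500 / (0.65·0.3500 + 0.75·0.6500) ≈ 0.3182
After 'normal': P(faulty) = 0.65·0.3182 / (0.65·0.3182 + 0.75·0.6818) ≈ 0.2880

0.288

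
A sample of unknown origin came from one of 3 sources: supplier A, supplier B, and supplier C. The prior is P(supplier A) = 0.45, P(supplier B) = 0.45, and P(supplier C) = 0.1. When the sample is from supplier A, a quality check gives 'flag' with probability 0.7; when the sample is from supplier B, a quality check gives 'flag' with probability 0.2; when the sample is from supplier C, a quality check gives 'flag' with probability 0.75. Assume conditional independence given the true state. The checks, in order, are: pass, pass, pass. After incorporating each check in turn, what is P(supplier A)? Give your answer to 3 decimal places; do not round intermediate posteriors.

0.050

After 'pass': normaliser = 0.3·0.4500 + 0.8·0.4500 + 0.25·0.1000; P(supplier A) ≈ 0.2596, P(supplier B) ≈ 0.6923, P(supplier C) ≈ 0.0481
After 'pass': normaliser = 0.3·0.2596 + 0.8·0.6923 + 0.25·0.0481; P(supplier A) ≈ 0.1210, P(supplier B) ≈ 0.8603, P(supplier C) ≈ 0.0187
After 'pass': normaliser = 0.3·0.1210 + 0.8·0.8603 + 0.25·0.0187; P(supplier A) ≈ 0.0498, P(supplier B) ≈ 0.9438, P(supplier C) ≈ 0.0064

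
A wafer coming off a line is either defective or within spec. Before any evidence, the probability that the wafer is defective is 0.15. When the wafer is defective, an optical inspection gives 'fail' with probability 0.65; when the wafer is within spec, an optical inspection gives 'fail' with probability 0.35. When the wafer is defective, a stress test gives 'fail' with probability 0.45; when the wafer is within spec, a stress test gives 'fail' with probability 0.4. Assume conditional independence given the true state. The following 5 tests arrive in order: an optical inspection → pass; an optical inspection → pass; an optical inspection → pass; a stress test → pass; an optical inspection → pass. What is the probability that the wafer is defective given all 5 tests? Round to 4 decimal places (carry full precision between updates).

0.0134

After an optical inspection='pass': P(defective) = 0.35·0.1500 / (0.35·0.1500 + 0.65·0.8500) ≈ 0.0868
After an optical inspection='pass': P(defective) = 0.35·0.0868 / (0.35·0.0868 + 0.65·0.9132) ≈ 0.0487
After an optical inspection='pass': P(defective) = 0.35·0.0487 / (0.35·0.0487 + 0.65·0.9513) ≈ 0.0268
After a stress test='pass': P(defective) = 0.55·0.0268 / (0.55·0.0268 + 0.6·0.9732) ≈ 0.0246
After an optical inspection='pass': P(defective) = 0.35·0.0246 / (0.35·0.0246 + 0.65·0.9754) ≈ 0.0134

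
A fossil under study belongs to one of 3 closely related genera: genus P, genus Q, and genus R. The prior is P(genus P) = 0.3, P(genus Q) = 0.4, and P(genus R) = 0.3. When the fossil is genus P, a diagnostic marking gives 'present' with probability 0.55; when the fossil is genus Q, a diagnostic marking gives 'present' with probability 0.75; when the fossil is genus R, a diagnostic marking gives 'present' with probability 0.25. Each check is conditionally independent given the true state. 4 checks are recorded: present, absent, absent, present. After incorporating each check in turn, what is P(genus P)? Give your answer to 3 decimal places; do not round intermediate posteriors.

After 'present': normaliser = 0.55·0.3000 + 0.75·0.4000 + 0.25·0.3000; P(genus P) ≈ 0.3056, P(genus Q) ≈ 0.5556, P(genus R) ≈ 0.1389
After 'absent': normaliser = 0.45·0.3056 + 0.25·0.5556 + 0.75·0.1389; P(genus P) ≈ 0.3613, P(genus Q) ≈ 0.3650, P(genus R) ≈ 0.2737
After 'absent': normaliser = 0.45·0.3613 + 0.25·0.3650 + 0.75·0.2737; P(genus P) ≈ 0.3541, P(genus Q) ≈ 0.1987, P(genus R) ≈ 0.4471
After 'present': normaliser = 0.55·0.3541 + 0.75·0.1987 + 0.25·0.4471; P(genus P) ≈ 0.4275, P(genus Q) ≈ 0.3271, P(genus R) ≈ 0.2454

0.428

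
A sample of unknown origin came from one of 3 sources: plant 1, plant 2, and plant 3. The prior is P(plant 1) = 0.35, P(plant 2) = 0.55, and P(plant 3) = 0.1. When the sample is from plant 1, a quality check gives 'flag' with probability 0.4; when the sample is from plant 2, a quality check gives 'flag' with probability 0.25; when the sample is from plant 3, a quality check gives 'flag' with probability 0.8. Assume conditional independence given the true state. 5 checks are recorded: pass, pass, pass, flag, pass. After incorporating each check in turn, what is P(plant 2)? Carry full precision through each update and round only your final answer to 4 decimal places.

0.7042

After 'pass': normaliser = 0.6·0.3500 + 0.75·0.5500 + 0.2·0.1000; P(plant 1) ≈ 0.3268, P(plant 2) ≈ 0.6420, P(plant 3) ≈ 0.0311
After 'pass': normaliser = 0.6·0.3268 + 0.75·0.6420 + 0.2·0.0311; P(plant 1) ≈ 0.2868, P(plant 2) ≈ 0.7041, P(plant 3) ≈ 0.0091
After 'pass': normaliser = 0.6·0.2868 + 0.75·0.7041 + 0.2·0.0091; P(plant 1) ≈ 0.2451, P(plant 2) ≈ 0.7523, P(plant 3) ≈ 0.0026
After 'flag': normaliser = 0.4·0.2451 + 0.25·0.7523 + 0.8·0.0026; P(plant 1) ≈ 0.3402, P(plant 2) ≈ 0.6526, P(plant 3) ≈ 0.0072
After 'pass': normaliser = 0.6·0.3402 + 0.75·0.6526 + 0.2·0.0072; P(plant 1) ≈ 0.2937, P(plant 2) ≈ 0.7042, P(plant 3) ≈ 0.0021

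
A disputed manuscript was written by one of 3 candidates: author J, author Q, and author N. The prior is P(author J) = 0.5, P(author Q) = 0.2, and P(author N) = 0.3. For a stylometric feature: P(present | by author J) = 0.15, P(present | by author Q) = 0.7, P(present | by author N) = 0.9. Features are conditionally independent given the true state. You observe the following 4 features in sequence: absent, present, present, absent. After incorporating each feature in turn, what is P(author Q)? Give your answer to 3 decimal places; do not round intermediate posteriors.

0.455

After 'absent': normaliser = 0.85·0.5000 + 0.3·0.2000 + 0.1·0.3000; P(author J) ≈ 0.8252, P(author Q) ≈ 0.1165, P(author N) ≈ 0.0583
After 'present': normaliser = 0.15·0.8252 + 0.7·0.1165 + 0.9·0.0583; P(author J) ≈ 0.4802, P(author Q) ≈ 0.3164, P(author N) ≈ 0.2034
After 'present': normaliser = 0.15·0.4802 + 0.7·0.3164 + 0.9·0.2034; P(author J) ≈ 0.1512, P(author Q) ≈ 0.4647, P(author N) ≈ 0.3841
After 'absent': normaliser = 0.85·0.1512 + 0.3·0.4647 + 0.1·0.3841; P(author J) ≈ 0.4194, P(author Q) ≈ 0.4552, P(author N) ≈ 0.1254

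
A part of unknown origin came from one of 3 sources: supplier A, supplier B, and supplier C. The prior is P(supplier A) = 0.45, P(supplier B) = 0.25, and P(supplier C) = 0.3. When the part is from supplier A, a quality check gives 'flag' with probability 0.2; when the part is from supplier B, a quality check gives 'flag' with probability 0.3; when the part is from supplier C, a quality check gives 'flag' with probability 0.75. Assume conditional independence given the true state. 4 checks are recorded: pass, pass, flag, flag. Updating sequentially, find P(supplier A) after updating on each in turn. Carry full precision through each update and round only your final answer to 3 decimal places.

0.348

Each posterior becomes the prior for the next update.
After 'pass': normaliser = 0.8·0.4500 + 0.7·0.2500 + 0.25·0.3000; P(supplier A) ≈ 0.5902, P(supplier B) ≈ 0.2869, P(supplier C) ≈ 0.1230
After 'pass': normaliser = 0.8·0.5902 + 0.7·0.2869 + 0.25·0.1230; P(supplier A) ≈ 0.6709, P(supplier B) ≈ 0.2854, P(supplier C) ≈ 0.0437
After 'flag': normaliser = 0.2·0.6709 + 0.3·0.2854 + 0.75·0.0437; P(supplier A) ≈ 0.5313, P(supplier B) ≈ 0.3390, P(supplier C) ≈ 0.1297
After 'flag': normaliser = 0.2·0.5313 + 0.3·0.3390 + 0.75·0.1297; P(supplier A) ≈ 0.3481, P(supplier B) ≈ 0.3332, P(supplier C) ≈ 0.3187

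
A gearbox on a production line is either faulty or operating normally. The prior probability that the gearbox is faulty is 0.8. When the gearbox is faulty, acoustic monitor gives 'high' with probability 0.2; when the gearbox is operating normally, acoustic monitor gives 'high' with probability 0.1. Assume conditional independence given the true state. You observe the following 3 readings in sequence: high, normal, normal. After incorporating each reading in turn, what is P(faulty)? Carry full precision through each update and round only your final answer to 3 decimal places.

After 'high': P(faulty) = 0.2·0.8000 / (0.2·0.8000 + 0.1·0.2000) ≈ 0.8889
After 'normal': P(faulty) = 0.8·0.8889 / (0.8·0.8889 + 0.9·0.1111) ≈ 0.8767
After 'normal': P(faulty) = 0.8·0.8767 / (0.8·0.8767 + 0.9·0.1233) ≈ 0.8634

0.863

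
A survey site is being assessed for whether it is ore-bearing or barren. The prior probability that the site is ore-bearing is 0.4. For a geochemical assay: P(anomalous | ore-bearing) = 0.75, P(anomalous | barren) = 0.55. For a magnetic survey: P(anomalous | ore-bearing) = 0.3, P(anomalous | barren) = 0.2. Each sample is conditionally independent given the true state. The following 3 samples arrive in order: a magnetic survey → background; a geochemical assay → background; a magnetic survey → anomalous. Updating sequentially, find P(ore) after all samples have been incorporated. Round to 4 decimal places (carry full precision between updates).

After a magnetic survey='background': P(ore) = 0.7·0.4000 / (0.7·0.4000 + 0.8·0.6000) ≈ 0.3684
After a geochemical assay='background': P(ore) = 0.25·0.3684 / (0.25·0.3684 + 0.45·0.6316) ≈ 0.2448
After a magnetic survey='anomalous': P(ore) = 0.3·0.2448 / (0.3·0.2448 + 0.2·0.7552) ≈ 0.3271

0.3271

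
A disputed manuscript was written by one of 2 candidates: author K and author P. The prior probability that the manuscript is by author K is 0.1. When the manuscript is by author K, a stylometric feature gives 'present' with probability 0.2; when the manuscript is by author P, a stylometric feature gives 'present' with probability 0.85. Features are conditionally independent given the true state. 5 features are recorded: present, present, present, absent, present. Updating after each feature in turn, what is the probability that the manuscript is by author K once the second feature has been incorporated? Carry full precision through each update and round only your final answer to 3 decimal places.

After 'present': P(author K) = 0.2·0.1000 / (0.2·0.1000 + 0.85·0.9000) ≈ 0.0255
After 'present': P(author K) = 0.2·0.0255 / (0.2·0.0255 + 0.85·0.9745) ≈ 0.0061

0.006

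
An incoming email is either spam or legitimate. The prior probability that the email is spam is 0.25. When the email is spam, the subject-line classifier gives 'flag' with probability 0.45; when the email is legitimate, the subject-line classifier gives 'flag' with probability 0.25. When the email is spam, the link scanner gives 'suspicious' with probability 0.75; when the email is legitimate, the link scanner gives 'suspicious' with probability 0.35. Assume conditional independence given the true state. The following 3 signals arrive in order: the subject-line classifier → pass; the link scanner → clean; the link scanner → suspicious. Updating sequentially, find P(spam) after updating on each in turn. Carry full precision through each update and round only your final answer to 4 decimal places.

After the subject-line classifier='pass': P(spam) = 0.55·0.2500 / (0.55·0.2500 + 0.75·0.7500) ≈ 0.1964
After the link scanner='clean': P(spam) = 0.25·0.1964 / (0.25·0.1964 + 0.65·0.8036) ≈ 0.0859
After the link scanner='suspicious': P(spam) = 0.75·0.0859 / (0.75·0.0859 + 0.35·0.9141) ≈ 0.1677

0.1677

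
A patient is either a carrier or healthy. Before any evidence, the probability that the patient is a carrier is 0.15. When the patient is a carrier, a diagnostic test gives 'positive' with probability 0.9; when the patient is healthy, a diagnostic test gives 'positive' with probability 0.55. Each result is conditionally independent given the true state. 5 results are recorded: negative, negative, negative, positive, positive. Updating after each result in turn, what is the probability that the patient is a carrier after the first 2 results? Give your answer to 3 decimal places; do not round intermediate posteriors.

After 'negative': P(carrier) = 0.1·0.1500 / (0.1·0.1500 + 0.45·0.8500) ≈ 0.0377
After 'negative': P(carrier) = 0.1·0.0377 / (0.1·0.0377 + 0.45·0.9623) ≈ 0.0086

0.009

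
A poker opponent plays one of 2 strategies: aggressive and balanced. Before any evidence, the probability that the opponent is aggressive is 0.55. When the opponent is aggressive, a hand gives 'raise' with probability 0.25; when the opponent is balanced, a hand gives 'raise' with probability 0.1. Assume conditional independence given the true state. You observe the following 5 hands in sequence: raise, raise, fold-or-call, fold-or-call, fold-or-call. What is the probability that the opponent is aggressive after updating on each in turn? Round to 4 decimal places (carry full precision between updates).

0.8155

Each posterior becomes the prior for the next update.
After 'raise': P(aggressive) = 0.25·0.5500 / (0.25·0.5500 + 0.1·0.4500) ≈ 0.7534
After 'raise': P(aggressive) = 0.25·0.7534 / (0.25·0.7534 + 0.1·0.2466) ≈ 0.8842
After 'fold-or-call': P(aggressive) = 0.75·0.8842 / (0.75·0.8842 + 0.9·0.1158) ≈ 0.8642
After 'fold-or-call': P(aggressive) = 0.75·0.8642 / (0.75·0.8642 + 0.9·0.1358) ≈ 0.8414
After 'fold-or-call': P(aggressive) = 0.75·0.8414 / (0.75·0.8414 + 0.9·0.1586) ≈ 0.8155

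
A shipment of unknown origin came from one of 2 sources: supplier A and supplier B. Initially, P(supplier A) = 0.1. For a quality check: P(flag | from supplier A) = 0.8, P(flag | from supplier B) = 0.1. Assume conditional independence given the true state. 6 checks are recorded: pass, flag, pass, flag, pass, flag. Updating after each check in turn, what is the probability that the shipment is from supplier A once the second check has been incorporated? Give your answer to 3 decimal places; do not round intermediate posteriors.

0.165

After 'pass': P(supplier A) = 0.2·0.1000 / (0.2·0.1000 + 0.9·0.9000) ≈ 0.0241
After 'flag': P(supplier A) = 0.8·0.0241 / (0.8·0.0241 + 0.1·0.9759) ≈ 0.1649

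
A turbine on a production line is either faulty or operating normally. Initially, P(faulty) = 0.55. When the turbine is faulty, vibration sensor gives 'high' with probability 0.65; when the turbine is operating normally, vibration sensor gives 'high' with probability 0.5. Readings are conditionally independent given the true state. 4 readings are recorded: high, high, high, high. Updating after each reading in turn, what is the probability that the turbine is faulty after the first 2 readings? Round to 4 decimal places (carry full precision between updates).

After 'high': P(faulty) = 0.65·0.5500 / (0.65·0.5500 + 0.5·0.4500) ≈ 0.6137
After 'high': P(faulty) = 0.65·0.6137 / (0.65·0.6137 + 0.5·0.3863) ≈ 0.6738

0.6738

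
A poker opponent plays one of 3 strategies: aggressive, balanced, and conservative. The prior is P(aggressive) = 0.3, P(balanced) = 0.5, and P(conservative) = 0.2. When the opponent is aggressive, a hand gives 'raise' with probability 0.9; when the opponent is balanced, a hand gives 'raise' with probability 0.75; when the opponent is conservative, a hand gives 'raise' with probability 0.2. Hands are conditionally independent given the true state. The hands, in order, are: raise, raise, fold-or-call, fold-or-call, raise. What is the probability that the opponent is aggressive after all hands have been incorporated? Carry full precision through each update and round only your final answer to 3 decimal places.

After 'raise': normaliser = 0.9·0.3000 + 0.75·0.5000 + 0.2·0.2000; P(aggressive) ≈ 0.3942, P(balanced) ≈ 0.5474, P(conservative) ≈ 0.0584
After 'raise': normaliser = 0.9·0.3942 + 0.75·0.5474 + 0.2·0.0584; P(aggressive) ≈ 0.4566, P(balanced) ≈ 0.5284, P(conservative) ≈ 0.0150
After 'fold-or-call': normaliser = 0.1·0.4566 + 0.25·0.5284 + 0.8·0.0150; P(aggressive) ≈ 0.2406, P(balanced) ≈ 0.6961, P(conservative) ≈ 0.0634
After 'fold-or-call': normaliser = 0.1·0.2406 + 0.25·0.6961 + 0.8·0.0634; P(aggressive) ≈ 0.0967, P(balanced) ≈ 0.6995, P(conservative) ≈ 0.2038
After 'raise': normaliser = 0.9·0.0967 + 0.75·0.6995 + 0.2·0.2038; P(aggressive) ≈ 0.1334, P(balanced) ≈ 0.8041, P(conservative) ≈ 0.0625

0.133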